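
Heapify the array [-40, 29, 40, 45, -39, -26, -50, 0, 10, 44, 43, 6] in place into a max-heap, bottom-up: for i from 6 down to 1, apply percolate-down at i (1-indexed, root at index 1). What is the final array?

[45, 44, 40, 29, 43, 6, -50, 0, 10, -39, -40, -26]

sift down from index 6:
  -26 vs only child 6 at index 12, swap → [-40, 29, 40, 45, -39, 6, -50, 0, 10, 44, 43, -26]
sift down from index 5:
  -39 vs larger child 44 at index 10, swap → [-40, 29, 40, 45, 44, 6, -50, 0, 10, -39, 43, -26]
sift down from index 4: already satisfies heap property
sift down from index 3: already satisfies heap property
sift down from index 2:
  29 vs larger child 45 at index 4, swap → [-40, 45, 40, 29, 44, 6, -50, 0, 10, -39, 43, -26]
sift down from index 1:
  -40 vs larger child 45 at index 2, swap → [45, -40, 40, 29, 44, 6, -50, 0, 10, -39, 43, -26]
  -40 vs larger child 44 at index 5, swap → [45, 44, 40, 29, -40, 6, -50, 0, 10, -39, 43, -26]
  -40 vs larger child 43 at index 11, swap → [45, 44, 40, 29, 43, 6, -50, 0, 10, -39, -40, -26]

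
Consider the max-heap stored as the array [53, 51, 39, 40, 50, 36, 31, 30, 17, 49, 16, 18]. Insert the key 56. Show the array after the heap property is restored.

[56, 51, 53, 40, 50, 39, 31, 30, 17, 49, 16, 18, 36]

append 56 at index 12 → [53, 51, 39, 40, 50, 36, 31, 30, 17, 49, 16, 18, 56]
56 > parent 36 at index 5, swap → [53, 51, 39, 40, 50, 56, 31, 30, 17, 49, 16, 18, 36]
56 > parent 39 at index 2, swap → [53, 51, 56, 40, 50, 39, 31, 30, 17, 49, 16, 18, 36]
56 > parent 53 at index 0, swap → [56, 51, 53, 40, 50, 39, 31, 30, 17, 49, 16, 18, 36]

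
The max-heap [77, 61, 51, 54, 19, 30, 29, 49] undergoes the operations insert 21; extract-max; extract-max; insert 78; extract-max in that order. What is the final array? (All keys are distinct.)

[54, 49, 51, 21, 19, 30, 29]

insert 21:
  append 21 at index 8 → [77, 61, 51, 54, 19, 30, 29, 49, 21] (no swap needed)
extract-max → returns 77:
  remove root 77; move last element 21 to root → [21, 61, 51, 54, 19, 30, 29, 49]
  21 vs larger child 61 at index 1, swap → [61, 21, 51, 54, 19, 30, 29, 49]
  21 vs larger child 54 at index 3, swap → [61, 54, 51, 21, 19, 30, 29, 49]
  21 vs only child 49 at index 7, swap → [61, 54, 51, 49, 19, 30, 29, 21]
extract-max → returns 61:
  remove root 61; move last element 21 to root → [21, 54, 51, 49, 19, 30, 29]
  21 vs larger child 54 at index 1, swap → [54, 21, 51, 49, 19, 30, 29]
  21 vs larger child 49 at index 3, swap → [54, 49, 51, 21, 19, 30, 29]
insert 78:
  append 78 at index 7 → [54, 49, 51, 21, 19, 30, 29, 78]
  78 > parent 21 at index 3, swap → [54, 49, 51, 78, 19, 30, 29, 21]
  78 > parent 49 at index 1, swap → [54, 78, 51, 49, 19, 30, 29, 21]
  78 > parent 54 at index 0, swap → [78, 54, 51, 49, 19, 30, 29, 21]
extract-max → returns 78:
  remove root 78; move last element 21 to root → [21, 54, 51, 49, 19, 30, 29]
  21 vs larger child 54 at index 1, swap → [54, 21, 51, 49, 19, 30, 29]
  21 vs larger child 49 at index 3, swap → [54, 49, 51, 21, 19, 30, 29]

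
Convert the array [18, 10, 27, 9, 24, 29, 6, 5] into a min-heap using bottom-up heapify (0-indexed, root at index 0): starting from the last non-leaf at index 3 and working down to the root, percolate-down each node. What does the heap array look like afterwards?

sift down from index 3:
  9 vs only child 5 at index 7, swap → [18, 10, 27, 5, 24, 29, 6, 9]
sift down from index 2:
  27 vs smaller child 6 at index 6, swap → [18, 10, 6, 5, 24, 29, 27, 9]
sift down from index 1:
  10 vs smaller child 5 at index 3, swap → [18, 5, 6, 10, 24, 29, 27, 9]
  10 vs only child 9 at index 7, swap → [18, 5, 6, 9, 24, 29, 27, 10]
sift down from index 0:
  18 vs smaller child 5 at index 1, swap → [5, 18, 6, 9, 24, 29, 27, 10]
  18 vs smaller child 9 at index 3, swap → [5, 9, 6, 18, 24, 29, 27, 10]
  18 vs only child 10 at index 7, swap → [5, 9, 6, 10, 24, 29, 27, 18]

[5, 9, 6, 10, 24, 29, 27, 18]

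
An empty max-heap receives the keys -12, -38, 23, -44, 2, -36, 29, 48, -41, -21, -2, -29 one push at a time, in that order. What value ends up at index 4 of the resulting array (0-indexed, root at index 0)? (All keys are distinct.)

Insert -12:
  append -12 at index 0 → [-12] (no swap needed)
Insert -38:
  append -38 at index 1 → [-12, -38] (no swap needed)
Insert 23:
  append 23 at index 2 → [-12, -38, 23]
  23 > parent -12 at index 0, swap → [23, -38, -12]
Insert -44:
  append -44 at index 3 → [23, -38, -12, -44] (no swap needed)
Insert 2:
  append 2 at index 4 → [23, -38, -12, -44, 2]
  2 > parent -38 at index 1, swap → [23, 2, -12, -44, -38]
Insert -36:
  append -36 at index 5 → [23, 2, -12, -44, -38, -36] (no swap needed)
Insert 29:
  append 29 at index 6 → [23, 2, -12, -44, -38, -36, 29]
  29 > parent -12 at index 2, swap → [23, 2, 29, -44, -38, -36, -12]
  29 > parent 23 at index 0, swap → [29, 2, 23, -44, -38, -36, -12]
Insert 48:
  append 48 at index 7 → [29, 2, 23, -44, -38, -36, -12, 48]
  48 > parent -44 at index 3, swap → [29, 2, 23, 48, -38, -36, -12, -44]
  48 > parent 2 at index 1, swap → [29, 48, 23, 2, -38, -36, -12, -44]
  48 > parent 29 at index 0, swap → [48, 29, 23, 2, -38, -36, -12, -44]
Insert -41:
  append -41 at index 8 → [48, 29, 23, 2, -38, -36, -12, -44, -41] (no swap needed)
Insert -21:
  append -21 at index 9 → [48, 29, 23, 2, -38, -36, -12, -44, -41, -21]
  -21 > parent -38 at index 4, swap → [48, 29, 23, 2, -21, -36, -12, -44, -41, -38]
Insert -2:
  append -2 at index 10 → [48, 29, 23, 2, -21, -36, -12, -44, -41, -38, -2]
  -2 > parent -21 at index 4, swap → [48, 29, 23, 2, -2, -36, -12, -44, -41, -38, -21]
Insert -29:
  append -29 at index 11 → [48, 29, 23, 2, -2, -36, -12, -44, -41, -38, -21, -29]
  -29 > parent -36 at index 5, swap → [48, 29, 23, 2, -2, -29, -12, -44, -41, -38, -21, -36]
resulting array: [48, 29, 23, 2, -2, -29, -12, -44, -41, -38, -21, -36]

-2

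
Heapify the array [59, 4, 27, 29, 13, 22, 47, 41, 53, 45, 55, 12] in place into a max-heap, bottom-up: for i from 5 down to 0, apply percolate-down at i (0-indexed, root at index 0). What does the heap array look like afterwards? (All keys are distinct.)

[59, 55, 47, 53, 45, 22, 27, 41, 29, 4, 13, 12]

sift down from index 5: already satisfies heap property
sift down from index 4:
  13 vs larger child 55 at index 10, swap → [59, 4, 27, 29, 55, 22, 47, 41, 53, 45, 13, 12]
sift down from index 3:
  29 vs larger child 53 at index 8, swap → [59, 4, 27, 53, 55, 22, 47, 41, 29, 45, 13, 12]
sift down from index 2:
  27 vs larger child 47 at index 6, swap → [59, 4, 47, 53, 55, 22, 27, 41, 29, 45, 13, 12]
sift down from index 1:
  4 vs larger child 55 at index 4, swap → [59, 55, 47, 53, 4, 22, 27, 41, 29, 45, 13, 12]
  4 vs larger child 45 at index 9, swap → [59, 55, 47, 53, 45, 22, 27, 41, 29, 4, 13, 12]
sift down from index 0: already satisfies heap property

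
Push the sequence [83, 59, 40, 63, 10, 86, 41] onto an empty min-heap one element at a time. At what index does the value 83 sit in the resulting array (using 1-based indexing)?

4

Insert 83:
  append 83 at index 1 → [83] (no swap needed)
Insert 59:
  append 59 at index 2 → [83, 59]
  59 < parent 83 at index 1, swap → [59, 83]
Insert 40:
  append 40 at index 3 → [59, 83, 40]
  40 < parent 59 at index 1, swap → [40, 83, 59]
Insert 63:
  append 63 at index 4 → [40, 83, 59, 63]
  63 < parent 83 at index 2, swap → [40, 63, 59, 83]
Insert 10:
  append 10 at index 5 → [40, 63, 59, 83, 10]
  10 < parent 63 at index 2, swap → [40, 10, 59, 83, 63]
  10 < parent 40 at index 1, swap → [10, 40, 59, 83, 63]
Insert 86:
  append 86 at index 6 → [10, 40, 59, 83, 63, 86] (no swap needed)
Insert 41:
  append 41 at index 7 → [10, 40, 59, 83, 63, 86, 41]
  41 < parent 59 at index 3, swap → [10, 40, 41, 83, 63, 86, 59]
resulting array: [10, 40, 41, 83, 63, 86, 59]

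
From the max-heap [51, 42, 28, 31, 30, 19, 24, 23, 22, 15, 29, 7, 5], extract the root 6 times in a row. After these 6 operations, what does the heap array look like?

extract-max #1 returns 51:
  remove root 51; move last element 5 to root → [5, 42, 28, 31, 30, 19, 24, 23, 22, 15, 29, 7]
  5 vs larger child 42 at index 1, swap → [42, 5, 28, 31, 30, 19, 24, 23, 22, 15, 29, 7]
  5 vs larger child 31 at index 3, swap → [42, 31, 28, 5, 30, 19, 24, 23, 22, 15, 29, 7]
  5 vs larger child 23 at index 7, swap → [42, 31, 28, 23, 30, 19, 24, 5, 22, 15, 29, 7]
extract-max #2 returns 42:
  remove root 42; move last element 7 to root → [7, 31, 28, 23, 30, 19, 24, 5, 22, 15, 29]
  7 vs larger child 31 at index 1, swap → [31, 7, 28, 23, 30, 19, 24, 5, 22, 15, 29]
  7 vs larger child 30 at index 4, swap → [31, 30, 28, 23, 7, 19, 24, 5, 22, 15, 29]
  7 vs larger child 29 at index 10, swap → [31, 30, 28, 23, 29, 19, 24, 5, 22, 15, 7]
extract-max #3 returns 31:
  remove root 31; move last element 7 to root → [7, 30, 28, 23, 29, 19, 24, 5, 22, 15]
  7 vs larger child 30 at index 1, swap → [30, 7, 28, 23, 29, 19, 24, 5, 22, 15]
  7 vs larger child 29 at index 4, swap → [30, 29, 28, 23, 7, 19, 24, 5, 22, 15]
  7 vs only child 15 at index 9, swap → [30, 29, 28, 23, 15, 19, 24, 5, 22, 7]
extract-max #4 returns 30:
  remove root 30; move last element 7 to root → [7, 29, 28, 23, 15, 19, 24, 5, 22]
  7 vs larger child 29 at index 1, swap → [29, 7, 28, 23, 15, 19, 24, 5, 22]
  7 vs larger child 23 at index 3, swap → [29, 23, 28, 7, 15, 19, 24, 5, 22]
  7 vs larger child 22 at index 8, swap → [29, 23, 28, 22, 15, 19, 24, 5, 7]
extract-max #5 returns 29:
  remove root 29; move last element 7 to root → [7, 23, 28, 22, 15, 19, 24, 5]
  7 vs larger child 28 at index 2, swap → [28, 23, 7, 22, 15, 19, 24, 5]
  7 vs larger child 24 at index 6, swap → [28, 23, 24, 22, 15, 19, 7, 5]
extract-max #6 returns 28:
  remove root 28; move last element 5 to root → [5, 23, 24, 22, 15, 19, 7]
  5 vs larger child 24 at index 2, swap → [24, 23, 5, 22, 15, 19, 7]
  5 vs larger child 19 at index 5, swap → [24, 23, 19, 22, 15, 5, 7]

[24, 23, 19, 22, 15, 5, 7]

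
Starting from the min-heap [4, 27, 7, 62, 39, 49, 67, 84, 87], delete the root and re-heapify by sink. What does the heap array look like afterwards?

[7, 27, 49, 62, 39, 87, 67, 84]

remove root 4; move last element 87 to root → [87, 27, 7, 62, 39, 49, 67, 84]
87 vs smaller child 7 at index 2, swap → [7, 27, 87, 62, 39, 49, 67, 84]
87 vs smaller child 49 at index 5, swap → [7, 27, 49, 62, 39, 87, 67, 84]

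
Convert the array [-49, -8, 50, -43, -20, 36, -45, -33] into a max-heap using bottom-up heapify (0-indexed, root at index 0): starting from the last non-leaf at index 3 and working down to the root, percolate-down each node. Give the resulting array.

sift down from index 3:
  -43 vs only child -33 at index 7, swap → [-49, -8, 50, -33, -20, 36, -45, -43]
sift down from index 2: already satisfies heap property
sift down from index 1: already satisfies heap property
sift down from index 0:
  -49 vs larger child 50 at index 2, swap → [50, -8, -49, -33, -20, 36, -45, -43]
  -49 vs larger child 36 at index 5, swap → [50, -8, 36, -33, -20, -49, -45, -43]

[50, -8, 36, -33, -20, -49, -45, -43]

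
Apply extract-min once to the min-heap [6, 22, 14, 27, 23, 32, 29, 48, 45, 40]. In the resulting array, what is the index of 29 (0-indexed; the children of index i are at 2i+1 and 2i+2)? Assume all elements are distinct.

2

remove root 6; move last element 40 to root → [40, 22, 14, 27, 23, 32, 29, 48, 45]
40 vs smaller child 14 at index 2, swap → [14, 22, 40, 27, 23, 32, 29, 48, 45]
40 vs smaller child 29 at index 6, swap → [14, 22, 29, 27, 23, 32, 40, 48, 45]
resulting array: [14, 22, 29, 27, 23, 32, 40, 48, 45]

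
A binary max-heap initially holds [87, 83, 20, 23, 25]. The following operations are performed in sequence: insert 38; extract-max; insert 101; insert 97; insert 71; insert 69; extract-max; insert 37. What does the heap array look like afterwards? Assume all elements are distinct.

[97, 71, 83, 69, 20, 38, 25, 23, 37]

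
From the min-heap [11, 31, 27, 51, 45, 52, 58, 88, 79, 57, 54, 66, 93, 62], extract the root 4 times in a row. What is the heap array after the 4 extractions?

[51, 54, 52, 66, 57, 62, 58, 88, 79, 93]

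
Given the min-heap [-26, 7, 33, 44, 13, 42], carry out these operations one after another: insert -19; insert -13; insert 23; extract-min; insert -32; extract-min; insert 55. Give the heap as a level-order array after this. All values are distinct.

insert -19:
  append -19 at index 6 → [-26, 7, 33, 44, 13, 42, -19]
  -19 < parent 33 at index 2, swap → [-26, 7, -19, 44, 13, 42, 33]
insert -13:
  append -13 at index 7 → [-26, 7, -19, 44, 13, 42, 33, -13]
  -13 < parent 44 at index 3, swap → [-26, 7, -19, -13, 13, 42, 33, 44]
  -13 < parent 7 at index 1, swap → [-26, -13, -19, 7, 13, 42, 33, 44]
insert 23:
  append 23 at index 8 → [-26, -13, -19, 7, 13, 42, 33, 44, 23] (no swap needed)
extract-min → returns -26:
  remove root -26; move last element 23 to root → [23, -13, -19, 7, 13, 42, 33, 44]
  23 vs smaller child -19 at index 2, swap → [-19, -13, 23, 7, 13, 42, 33, 44]
insert -32:
  append -32 at index 8 → [-19, -13, 23, 7, 13, 42, 33, 44, -32]
  -32 < parent 7 at index 3, swap → [-19, -13, 23, -32, 13, 42, 33, 44, 7]
  -32 < parent -13 at index 1, swap → [-19, -32, 23, -13, 13, 42, 33, 44, 7]
  -32 < parent -19 at index 0, swap → [-32, -19, 23, -13, 13, 42, 33, 44, 7]
extract-min → returns -32:
  remove root -32; move last element 7 to root → [7, -19, 23, -13, 13, 42, 33, 44]
  7 vs smaller child -19 at index 1, swap → [-19, 7, 23, -13, 13, 42, 33, 44]
  7 vs smaller child -13 at index 3, swap → [-19, -13, 23, 7, 13, 42, 33, 44]
insert 55:
  append 55 at index 8 → [-19, -13, 23, 7, 13, 42, 33, 44, 55] (no swap needed)

[-19, -13, 23, 7, 13, 42, 33, 44, 55]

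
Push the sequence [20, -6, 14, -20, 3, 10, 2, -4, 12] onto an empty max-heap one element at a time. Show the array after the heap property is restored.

[20, 12, 14, 3, -6, 10, 2, -20, -4]

Insert 20:
  append 20 at index 0 → [20] (no swap needed)
Insert -6:
  append -6 at index 1 → [20, -6] (no swap needed)
Insert 14:
  append 14 at index 2 → [20, -6, 14] (no swap needed)
Insert -20:
  append -20 at index 3 → [20, -6, 14, -20] (no swap needed)
Insert 3:
  append 3 at index 4 → [20, -6, 14, -20, 3]
  3 > parent -6 at index 1, swap → [20, 3, 14, -20, -6]
Insert 10:
  append 10 at index 5 → [20, 3, 14, -20, -6, 10] (no swap needed)
Insert 2:
  append 2 at index 6 → [20, 3, 14, -20, -6, 10, 2] (no swap needed)
Insert -4:
  append -4 at index 7 → [20, 3, 14, -20, -6, 10, 2, -4]
  -4 > parent -20 at index 3, swap → [20, 3, 14, -4, -6, 10, 2, -20]
Insert 12:
  append 12 at index 8 → [20, 3, 14, -4, -6, 10, 2, -20, 12]
  12 > parent -4 at index 3, swap → [20, 3, 14, 12, -6, 10, 2, -20, -4]
  12 > parent 3 at index 1, swap → [20, 12, 14, 3, -6, 10, 2, -20, -4]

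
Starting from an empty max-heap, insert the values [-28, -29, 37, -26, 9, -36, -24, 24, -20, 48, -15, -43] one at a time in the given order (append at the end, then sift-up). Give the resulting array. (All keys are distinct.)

Insert -28:
  append -28 at index 0 → [-28] (no swap needed)
Insert -29:
  append -29 at index 1 → [-28, -29] (no swap needed)
Insert 37:
  append 37 at index 2 → [-28, -29, 37]
  37 > parent -28 at index 0, swap → [37, -29, -28]
Insert -26:
  append -26 at index 3 → [37, -29, -28, -26]
  -26 > parent -29 at index 1, swap → [37, -26, -28, -29]
Insert 9:
  append 9 at index 4 → [37, -26, -28, -29, 9]
  9 > parent -26 at index 1, swap → [37, 9, -28, -29, -26]
Insert -36:
  append -36 at index 5 → [37, 9, -28, -29, -26, -36] (no swap needed)
Insert -24:
  append -24 at index 6 → [37, 9, -28, -29, -26, -36, -24]
  -24 > parent -28 at index 2, swap → [37, 9, -24, -29, -26, -36, -28]
Insert 24:
  append 24 at index 7 → [37, 9, -24, -29, -26, -36, -28, 24]
  24 > parent -29 at index 3, swap → [37, 9, -24, 24, -26, -36, -28, -29]
  24 > parent 9 at index 1, swap → [37, 24, -24, 9, -26, -36, -28, -29]
Insert -20:
  append -20 at index 8 → [37, 24, -24, 9, -26, -36, -28, -29, -20] (no swap needed)
Insert 48:
  append 48 at index 9 → [37, 24, -24, 9, -26, -36, -28, -29, -20, 48]
  48 > parent -26 at index 4, swap → [37, 24, -24, 9, 48, -36, -28, -29, -20, -26]
  48 > parent 24 at index 1, swap → [37, 48, -24, 9, 24, -36, -28, -29, -20, -26]
  48 > parent 37 at index 0, swap → [48, 37, -24, 9, 24, -36, -28, -29, -20, -26]
Insert -15:
  append -15 at index 10 → [48, 37, -24, 9, 24, -36, -28, -29, -20, -26, -15] (no swap needed)
Insert -43:
  append -43 at index 11 → [48, 37, -24, 9, 24, -36, -28, -29, -20, -26, -15, -43] (no swap needed)

[48, 37, -24, 9, 24, -36, -28, -29, -20, -26, -15, -43]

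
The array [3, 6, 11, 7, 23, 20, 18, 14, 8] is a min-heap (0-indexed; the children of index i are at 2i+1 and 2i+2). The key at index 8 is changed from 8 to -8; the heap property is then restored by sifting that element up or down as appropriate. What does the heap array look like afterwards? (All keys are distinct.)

[-8, 3, 11, 6, 23, 20, 18, 14, 7]

set index 8 from 8 to -8 → [3, 6, 11, 7, 23, 20, 18, 14, -8]
-8 < parent 7 at index 3, swap → [3, 6, 11, -8, 23, 20, 18, 14, 7]
-8 < parent 6 at index 1, swap → [3, -8, 11, 6, 23, 20, 18, 14, 7]
-8 < parent 3 at index 0, swap → [-8, 3, 11, 6, 23, 20, 18, 14, 7]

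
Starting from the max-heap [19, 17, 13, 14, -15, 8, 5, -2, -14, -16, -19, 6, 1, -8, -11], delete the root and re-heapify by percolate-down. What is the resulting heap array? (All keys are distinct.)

[17, 14, 13, -2, -15, 8, 5, -11, -14, -16, -19, 6, 1, -8]

remove root 19; move last element -11 to root → [-11, 17, 13, 14, -15, 8, 5, -2, -14, -16, -19, 6, 1, -8]
-11 vs larger child 17 at index 1, swap → [17, -11, 13, 14, -15, 8, 5, -2, -14, -16, -19, 6, 1, -8]
-11 vs larger child 14 at index 3, swap → [17, 14, 13, -11, -15, 8, 5, -2, -14, -16, -19, 6, 1, -8]
-11 vs larger child -2 at index 7, swap → [17, 14, 13, -2, -15, 8, 5, -11, -14, -16, -19, 6, 1, -8]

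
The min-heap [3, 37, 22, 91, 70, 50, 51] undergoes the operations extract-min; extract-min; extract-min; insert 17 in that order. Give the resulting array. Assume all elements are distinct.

[17, 50, 70, 91, 51]

extract-min → returns 3:
  remove root 3; move last element 51 to root → [51, 37, 22, 91, 70, 50]
  51 vs smaller child 22 at index 2, swap → [22, 37, 51, 91, 70, 50]
  51 vs only child 50 at index 5, swap → [22, 37, 50, 91, 70, 51]
extract-min → returns 22:
  remove root 22; move last element 51 to root → [51, 37, 50, 91, 70]
  51 vs smaller child 37 at index 1, swap → [37, 51, 50, 91, 70]
extract-min → returns 37:
  remove root 37; move last element 70 to root → [70, 51, 50, 91]
  70 vs smaller child 50 at index 2, swap → [50, 51, 70, 91]
insert 17:
  append 17 at index 4 → [50, 51, 70, 91, 17]
  17 < parent 51 at index 1, swap → [50, 17, 70, 91, 51]
  17 < parent 50 at index 0, swap → [17, 50, 70, 91, 51]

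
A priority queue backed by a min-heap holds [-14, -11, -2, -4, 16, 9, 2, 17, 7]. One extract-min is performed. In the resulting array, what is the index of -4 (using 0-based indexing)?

1

remove root -14; move last element 7 to root → [7, -11, -2, -4, 16, 9, 2, 17]
7 vs smaller child -11 at index 1, swap → [-11, 7, -2, -4, 16, 9, 2, 17]
7 vs smaller child -4 at index 3, swap → [-11, -4, -2, 7, 16, 9, 2, 17]
resulting array: [-11, -4, -2, 7, 16, 9, 2, 17]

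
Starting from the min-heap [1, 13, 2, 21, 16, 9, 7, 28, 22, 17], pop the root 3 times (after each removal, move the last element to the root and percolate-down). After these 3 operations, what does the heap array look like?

[9, 13, 17, 21, 16, 22, 28]

extract-min #1 returns 1:
  remove root 1; move last element 17 to root → [17, 13, 2, 21, 16, 9, 7, 28, 22]
  17 vs smaller child 2 at index 2, swap → [2, 13, 17, 21, 16, 9, 7, 28, 22]
  17 vs smaller child 7 at index 6, swap → [2, 13, 7, 21, 16, 9, 17, 28, 22]
extract-min #2 returns 2:
  remove root 2; move last element 22 to root → [22, 13, 7, 21, 16, 9, 17, 28]
  22 vs smaller child 7 at index 2, swap → [7, 13, 22, 21, 16, 9, 17, 28]
  22 vs smaller child 9 at index 5, swap → [7, 13, 9, 21, 16, 22, 17, 28]
extract-min #3 returns 7:
  remove root 7; move last element 28 to root → [28, 13, 9, 21, 16, 22, 17]
  28 vs smaller child 9 at index 2, swap → [9, 13, 28, 21, 16, 22, 17]
  28 vs smaller child 17 at index 6, swap → [9, 13, 17, 21, 16, 22, 28]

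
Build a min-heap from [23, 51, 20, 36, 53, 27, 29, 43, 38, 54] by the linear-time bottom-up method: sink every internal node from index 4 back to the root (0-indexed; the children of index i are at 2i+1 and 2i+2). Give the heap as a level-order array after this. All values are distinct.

[20, 36, 23, 38, 53, 27, 29, 43, 51, 54]

sift down from index 4: already satisfies heap property
sift down from index 3: already satisfies heap property
sift down from index 2: already satisfies heap property
sift down from index 1:
  51 vs smaller child 36 at index 3, swap → [23, 36, 20, 51, 53, 27, 29, 43, 38, 54]
  51 vs smaller child 38 at index 8, swap → [23, 36, 20, 38, 53, 27, 29, 43, 51, 54]
sift down from index 0:
  23 vs smaller child 20 at index 2, swap → [20, 36, 23, 38, 53, 27, 29, 43, 51, 54]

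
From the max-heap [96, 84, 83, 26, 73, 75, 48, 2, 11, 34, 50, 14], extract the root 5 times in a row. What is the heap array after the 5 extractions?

[50, 26, 48, 2, 11, 14, 34]

extract-max #1 returns 96:
  remove root 96; move last element 14 to root → [14, 84, 83, 26, 73, 75, 48, 2, 11, 34, 50]
  14 vs larger child 84 at index 1, swap → [84, 14, 83, 26, 73, 75, 48, 2, 11, 34, 50]
  14 vs larger child 73 at index 4, swap → [84, 73, 83, 26, 14, 75, 48, 2, 11, 34, 50]
  14 vs larger child 50 at index 10, swap → [84, 73, 83, 26, 50, 75, 48, 2, 11, 34, 14]
extract-max #2 returns 84:
  remove root 84; move last element 14 to root → [14, 73, 83, 26, 50, 75, 48, 2, 11, 34]
  14 vs larger child 83 at index 2, swap → [83, 73, 14, 26, 50, 75, 48, 2, 11, 34]
  14 vs larger child 75 at index 5, swap → [83, 73, 75, 26, 50, 14, 48, 2, 11, 34]
extract-max #3 returns 83:
  remove root 83; move last element 34 to root → [34, 73, 75, 26, 50, 14, 48, 2, 11]
  34 vs larger child 75 at index 2, swap → [75, 73, 34, 26, 50, 14, 48, 2, 11]
  34 vs larger child 48 at index 6, swap → [75, 73, 48, 26, 50, 14, 34, 2, 11]
extract-max #4 returns 75:
  remove root 75; move last element 11 to root → [11, 73, 48, 26, 50, 14, 34, 2]
  11 vs larger child 73 at index 1, swap → [73, 11, 48, 26, 50, 14, 34, 2]
  11 vs larger child 50 at index 4, swap → [73, 50, 48, 26, 11, 14, 34, 2]
extract-max #5 returns 73:
  remove root 73; move last element 2 to root → [2, 50, 48, 26, 11, 14, 34]
  2 vs larger child 50 at index 1, swap → [50, 2, 48, 26, 11, 14, 34]
  2 vs larger child 26 at index 3, swap → [50, 26, 48, 2, 11, 14, 34]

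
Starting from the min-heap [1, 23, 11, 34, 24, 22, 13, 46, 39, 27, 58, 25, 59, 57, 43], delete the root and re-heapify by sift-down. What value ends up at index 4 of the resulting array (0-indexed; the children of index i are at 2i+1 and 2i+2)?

24

remove root 1; move last element 43 to root → [43, 23, 11, 34, 24, 22, 13, 46, 39, 27, 58, 25, 59, 57]
43 vs smaller child 11 at index 2, swap → [11, 23, 43, 34, 24, 22, 13, 46, 39, 27, 58, 25, 59, 57]
43 vs smaller child 13 at index 6, swap → [11, 23, 13, 34, 24, 22, 43, 46, 39, 27, 58, 25, 59, 57]
resulting array: [11, 23, 13, 34, 24, 22, 43, 46, 39, 27, 58, 25, 59, 57]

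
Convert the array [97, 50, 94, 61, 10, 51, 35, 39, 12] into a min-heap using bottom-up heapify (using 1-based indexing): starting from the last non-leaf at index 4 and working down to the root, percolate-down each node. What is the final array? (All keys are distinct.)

[10, 12, 35, 39, 50, 51, 94, 97, 61]

sift down from index 4:
  61 vs smaller child 12 at index 9, swap → [97, 50, 94, 12, 10, 51, 35, 39, 61]
sift down from index 3:
  94 vs smaller child 35 at index 7, swap → [97, 50, 35, 12, 10, 51, 94, 39, 61]
sift down from index 2:
  50 vs smaller child 10 at index 5, swap → [97, 10, 35, 12, 50, 51, 94, 39, 61]
sift down from index 1:
  97 vs smaller child 10 at index 2, swap → [10, 97, 35, 12, 50, 51, 94, 39, 61]
  97 vs smaller child 12 at index 4, swap → [10, 12, 35, 97, 50, 51, 94, 39, 61]
  97 vs smaller child 39 at index 8, swap → [10, 12, 35, 39, 50, 51, 94, 97, 61]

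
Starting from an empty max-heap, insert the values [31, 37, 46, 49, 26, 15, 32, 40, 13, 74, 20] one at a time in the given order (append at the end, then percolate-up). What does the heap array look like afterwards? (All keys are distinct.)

[74, 49, 37, 40, 46, 15, 32, 31, 13, 26, 20]

Insert 31:
  append 31 at index 0 → [31] (no swap needed)
Insert 37:
  append 37 at index 1 → [31, 37]
  37 > parent 31 at index 0, swap → [37, 31]
Insert 46:
  append 46 at index 2 → [37, 31, 46]
  46 > parent 37 at index 0, swap → [46, 31, 37]
Insert 49:
  append 49 at index 3 → [46, 31, 37, 49]
  49 > parent 31 at index 1, swap → [46, 49, 37, 31]
  49 > parent 46 at index 0, swap → [49, 46, 37, 31]
Insert 26:
  append 26 at index 4 → [49, 46, 37, 31, 26] (no swap needed)
Insert 15:
  append 15 at index 5 → [49, 46, 37, 31, 26, 15] (no swap needed)
Insert 32:
  append 32 at index 6 → [49, 46, 37, 31, 26, 15, 32] (no swap needed)
Insert 40:
  append 40 at index 7 → [49, 46, 37, 31, 26, 15, 32, 40]
  40 > parent 31 at index 3, swap → [49, 46, 37, 40, 26, 15, 32, 31]
Insert 13:
  append 13 at index 8 → [49, 46, 37, 40, 26, 15, 32, 31, 13] (no swap needed)
Insert 74:
  append 74 at index 9 → [49, 46, 37, 40, 26, 15, 32, 31, 13, 74]
  74 > parent 26 at index 4, swap → [49, 46, 37, 40, 74, 15, 32, 31, 13, 26]
  74 > parent 46 at index 1, swap → [49, 74, 37, 40, 46, 15, 32, 31, 13, 26]
  74 > parent 49 at index 0, swap → [74, 49, 37, 40, 46, 15, 32, 31, 13, 26]
Insert 20:
  append 20 at index 10 → [74, 49, 37, 40, 46, 15, 32, 31, 13, 26, 20] (no swap needed)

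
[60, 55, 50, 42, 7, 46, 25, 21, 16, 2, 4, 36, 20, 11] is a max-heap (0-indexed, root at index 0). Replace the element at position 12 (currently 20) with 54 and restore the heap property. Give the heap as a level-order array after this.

[60, 55, 54, 42, 7, 50, 25, 21, 16, 2, 4, 36, 46, 11]

set index 12 from 20 to 54 → [60, 55, 50, 42, 7, 46, 25, 21, 16, 2, 4, 36, 54, 11]
54 > parent 46 at index 5, swap → [60, 55, 50, 42, 7, 54, 25, 21, 16, 2, 4, 36, 46, 11]
54 > parent 50 at index 2, swap → [60, 55, 54, 42, 7, 50, 25, 21, 16, 2, 4, 36, 46, 11]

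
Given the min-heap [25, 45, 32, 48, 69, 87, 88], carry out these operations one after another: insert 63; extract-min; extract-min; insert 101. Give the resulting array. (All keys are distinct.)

[45, 48, 63, 88, 69, 87, 101]

insert 63:
  append 63 at index 7 → [25, 45, 32, 48, 69, 87, 88, 63] (no swap needed)
extract-min → returns 25:
  remove root 25; move last element 63 to root → [63, 45, 32, 48, 69, 87, 88]
  63 vs smaller child 32 at index 2, swap → [32, 45, 63, 48, 69, 87, 88]
extract-min → returns 32:
  remove root 32; move last element 88 to root → [88, 45, 63, 48, 69, 87]
  88 vs smaller child 45 at index 1, swap → [45, 88, 63, 48, 69, 87]
  88 vs smaller child 48 at index 3, swap → [45, 48, 63, 88, 69, 87]
insert 101:
  append 101 at index 6 → [45, 48, 63, 88, 69, 87, 101] (no swap needed)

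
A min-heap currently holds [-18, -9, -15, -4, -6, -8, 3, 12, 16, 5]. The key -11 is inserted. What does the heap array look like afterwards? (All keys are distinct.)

append -11 at index 10 → [-18, -9, -15, -4, -6, -8, 3, 12, 16, 5, -11]
-11 < parent -6 at index 4, swap → [-18, -9, -15, -4, -11, -8, 3, 12, 16, 5, -6]
-11 < parent -9 at index 1, swap → [-18, -11, -15, -4, -9, -8, 3, 12, 16, 5, -6]

[-18, -11, -15, -4, -9, -8, 3, 12, 16, 5, -6]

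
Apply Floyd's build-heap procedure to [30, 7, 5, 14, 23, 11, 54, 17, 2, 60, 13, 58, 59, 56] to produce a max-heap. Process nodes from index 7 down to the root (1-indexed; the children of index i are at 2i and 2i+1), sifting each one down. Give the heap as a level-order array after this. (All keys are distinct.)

[60, 30, 59, 17, 23, 58, 56, 14, 2, 7, 13, 5, 11, 54]

sift down from index 7:
  54 vs only child 56 at index 14, swap → [30, 7, 5, 14, 23, 11, 56, 17, 2, 60, 13, 58, 59, 54]
sift down from index 6:
  11 vs larger child 59 at index 13, swap → [30, 7, 5, 14, 23, 59, 56, 17, 2, 60, 13, 58, 11, 54]
sift down from index 5:
  23 vs larger child 60 at index 10, swap → [30, 7, 5, 14, 60, 59, 56, 17, 2, 23, 13, 58, 11, 54]
sift down from index 4:
  14 vs larger child 17 at index 8, swap → [30, 7, 5, 17, 60, 59, 56, 14, 2, 23, 13, 58, 11, 54]
sift down from index 3:
  5 vs larger child 59 at index 6, swap → [30, 7, 59, 17, 60, 5, 56, 14, 2, 23, 13, 58, 11, 54]
  5 vs larger child 58 at index 12, swap → [30, 7, 59, 17, 60, 58, 56, 14, 2, 23, 13, 5, 11, 54]
sift down from index 2:
  7 vs larger child 60 at index 5, swap → [30, 60, 59, 17, 7, 58, 56, 14, 2, 23, 13, 5, 11, 54]
  7 vs larger child 23 at index 10, swap → [30, 60, 59, 17, 23, 58, 56, 14, 2, 7, 13, 5, 11, 54]
sift down from index 1:
  30 vs larger child 60 at index 2, swap → [60, 30, 59, 17, 23, 58, 56, 14, 2, 7, 13, 5, 11, 54]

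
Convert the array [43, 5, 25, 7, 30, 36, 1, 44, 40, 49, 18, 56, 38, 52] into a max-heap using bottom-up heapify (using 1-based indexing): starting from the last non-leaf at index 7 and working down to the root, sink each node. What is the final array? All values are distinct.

[56, 49, 52, 44, 30, 38, 43, 7, 40, 5, 18, 36, 25, 1]

sift down from index 7:
  1 vs only child 52 at index 14, swap → [43, 5, 25, 7, 30, 36, 52, 44, 40, 49, 18, 56, 38, 1]
sift down from index 6:
  36 vs larger child 56 at index 12, swap → [43, 5, 25, 7, 30, 56, 52, 44, 40, 49, 18, 36, 38, 1]
sift down from index 5:
  30 vs larger child 49 at index 10, swap → [43, 5, 25, 7, 49, 56, 52, 44, 40, 30, 18, 36, 38, 1]
sift down from index 4:
  7 vs larger child 44 at index 8, swap → [43, 5, 25, 44, 49, 56, 52, 7, 40, 30, 18, 36, 38, 1]
sift down from index 3:
  25 vs larger child 56 at index 6, swap → [43, 5, 56, 44, 49, 25, 52, 7, 40, 30, 18, 36, 38, 1]
  25 vs larger child 38 at index 13, swap → [43, 5, 56, 44, 49, 38, 52, 7, 40, 30, 18, 36, 25, 1]
sift down from index 2:
  5 vs larger child 49 at index 5, swap → [43, 49, 56, 44, 5, 38, 52, 7, 40, 30, 18, 36, 25, 1]
  5 vs larger child 30 at index 10, swap → [43, 49, 56, 44, 30, 38, 52, 7, 40, 5, 18, 36, 25, 1]
sift down from index 1:
  43 vs larger child 56 at index 3, swap → [56, 49, 43, 44, 30, 38, 52, 7, 40, 5, 18, 36, 25, 1]
  43 vs larger child 52 at index 7, swap → [56, 49, 52, 44, 30, 38, 43, 7, 40, 5, 18, 36, 25, 1]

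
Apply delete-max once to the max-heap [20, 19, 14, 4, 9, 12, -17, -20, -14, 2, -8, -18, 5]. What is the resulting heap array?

remove root 20; move last element 5 to root → [5, 19, 14, 4, 9, 12, -17, -20, -14, 2, -8, -18]
5 vs larger child 19 at index 1, swap → [19, 5, 14, 4, 9, 12, -17, -20, -14, 2, -8, -18]
5 vs larger child 9 at index 4, swap → [19, 9, 14, 4, 5, 12, -17, -20, -14, 2, -8, -18]

[19, 9, 14, 4, 5, 12, -17, -20, -14, 2, -8, -18]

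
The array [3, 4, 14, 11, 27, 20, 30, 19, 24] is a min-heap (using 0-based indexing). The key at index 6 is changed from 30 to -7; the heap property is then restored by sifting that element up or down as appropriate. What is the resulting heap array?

[-7, 4, 3, 11, 27, 20, 14, 19, 24]

set index 6 from 30 to -7 → [3, 4, 14, 11, 27, 20, -7, 19, 24]
-7 < parent 14 at index 2, swap → [3, 4, -7, 11, 27, 20, 14, 19, 24]
-7 < parent 3 at index 0, swap → [-7, 4, 3, 11, 27, 20, 14, 19, 24]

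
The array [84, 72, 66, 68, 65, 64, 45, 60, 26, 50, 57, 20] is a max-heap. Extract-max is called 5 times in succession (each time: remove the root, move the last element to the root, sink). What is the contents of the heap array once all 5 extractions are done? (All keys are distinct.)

extract-max #1 returns 84:
  remove root 84; move last element 20 to root → [20, 72, 66, 68, 65, 64, 45, 60, 26, 50, 57]
  20 vs larger child 72 at index 1, swap → [72, 20, 66, 68, 65, 64, 45, 60, 26, 50, 57]
  20 vs larger child 68 at index 3, swap → [72, 68, 66, 20, 65, 64, 45, 60, 26, 50, 57]
  20 vs larger child 60 at index 7, swap → [72, 68, 66, 60, 65, 64, 45, 20, 26, 50, 57]
extract-max #2 returns 72:
  remove root 72; move last element 57 to root → [57, 68, 66, 60, 65, 64, 45, 20, 26, 50]
  57 vs larger child 68 at index 1, swap → [68, 57, 66, 60, 65, 64, 45, 20, 26, 50]
  57 vs larger child 65 at index 4, swap → [68, 65, 66, 60, 57, 64, 45, 20, 26, 50]
extract-max #3 returns 68:
  remove root 68; move last element 50 to root → [50, 65, 66, 60, 57, 64, 45, 20, 26]
  50 vs larger child 66 at index 2, swap → [66, 65, 50, 60, 57, 64, 45, 20, 26]
  50 vs larger child 64 at index 5, swap → [66, 65, 64, 60, 57, 50, 45, 20, 26]
extract-max #4 returns 66:
  remove root 66; move last element 26 to root → [26, 65, 64, 60, 57, 50, 45, 20]
  26 vs larger child 65 at index 1, swap → [65, 26, 64, 60, 57, 50, 45, 20]
  26 vs larger child 60 at index 3, swap → [65, 60, 64, 26, 57, 50, 45, 20]
extract-max #5 returns 65:
  remove root 65; move last element 20 to root → [20, 60, 64, 26, 57, 50, 45]
  20 vs larger child 64 at index 2, swap → [64, 60, 20, 26, 57, 50, 45]
  20 vs larger child 50 at index 5, swap → [64, 60, 50, 26, 57, 20, 45]

[64, 60, 50, 26, 57, 20, 45]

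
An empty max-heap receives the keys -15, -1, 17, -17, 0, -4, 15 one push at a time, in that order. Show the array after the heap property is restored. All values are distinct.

[17, 0, 15, -17, -15, -4, -1]

Insert -15:
  append -15 at index 0 → [-15] (no swap needed)
Insert -1:
  append -1 at index 1 → [-15, -1]
  -1 > parent -15 at index 0, swap → [-1, -15]
Insert 17:
  append 17 at index 2 → [-1, -15, 17]
  17 > parent -1 at index 0, swap → [17, -15, -1]
Insert -17:
  append -17 at index 3 → [17, -15, -1, -17] (no swap needed)
Insert 0:
  append 0 at index 4 → [17, -15, -1, -17, 0]
  0 > parent -15 at index 1, swap → [17, 0, -1, -17, -15]
Insert -4:
  append -4 at index 5 → [17, 0, -1, -17, -15, -4] (no swap needed)
Insert 15:
  append 15 at index 6 → [17, 0, -1, -17, -15, -4, 15]
  15 > parent -1 at index 2, swap → [17, 0, 15, -17, -15, -4, -1]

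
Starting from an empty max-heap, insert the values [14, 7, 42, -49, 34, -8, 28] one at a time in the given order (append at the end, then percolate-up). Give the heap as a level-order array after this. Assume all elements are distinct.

Insert 14:
  append 14 at index 0 → [14] (no swap needed)
Insert 7:
  append 7 at index 1 → [14, 7] (no swap needed)
Insert 42:
  append 42 at index 2 → [14, 7, 42]
  42 > parent 14 at index 0, swap → [42, 7, 14]
Insert -49:
  append -49 at index 3 → [42, 7, 14, -49] (no swap needed)
Insert 34:
  append 34 at index 4 → [42, 7, 14, -49, 34]
  34 > parent 7 at index 1, swap → [42, 34, 14, -49, 7]
Insert -8:
  append -8 at index 5 → [42, 34, 14, -49, 7, -8] (no swap needed)
Insert 28:
  append 28 at index 6 → [42, 34, 14, -49, 7, -8, 28]
  28 > parent 14 at index 2, swap → [42, 34, 28, -49, 7, -8, 14]

[42, 34, 28, -49, 7, -8, 14]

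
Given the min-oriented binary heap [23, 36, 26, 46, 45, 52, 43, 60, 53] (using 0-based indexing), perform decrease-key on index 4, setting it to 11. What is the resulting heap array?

[11, 23, 26, 46, 36, 52, 43, 60, 53]

set index 4 from 45 to 11 → [23, 36, 26, 46, 11, 52, 43, 60, 53]
11 < parent 36 at index 1, swap → [23, 11, 26, 46, 36, 52, 43, 60, 53]
11 < parent 23 at index 0, swap → [11, 23, 26, 46, 36, 52, 43, 60, 53]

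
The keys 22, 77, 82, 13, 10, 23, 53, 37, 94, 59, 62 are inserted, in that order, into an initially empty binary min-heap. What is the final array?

[10, 13, 23, 37, 22, 82, 53, 77, 94, 59, 62]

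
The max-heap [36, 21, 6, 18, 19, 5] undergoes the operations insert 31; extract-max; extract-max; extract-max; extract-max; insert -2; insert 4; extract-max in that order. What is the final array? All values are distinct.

[6, 5, 4, -2]

insert 31:
  append 31 at index 6 → [36, 21, 6, 18, 19, 5, 31]
  31 > parent 6 at index 2, swap → [36, 21, 31, 18, 19, 5, 6]
extract-max → returns 36:
  remove root 36; move last element 6 to root → [6, 21, 31, 18, 19, 5]
  6 vs larger child 31 at index 2, swap → [31, 21, 6, 18, 19, 5]
extract-max → returns 31:
  remove root 31; move last element 5 to root → [5, 21, 6, 18, 19]
  5 vs larger child 21 at index 1, swap → [21, 5, 6, 18, 19]
  5 vs larger child 19 at index 4, swap → [21, 19, 6, 18, 5]
extract-max → returns 21:
  remove root 21; move last element 5 to root → [5, 19, 6, 18]
  5 vs larger child 19 at index 1, swap → [19, 5, 6, 18]
  5 vs only child 18 at index 3, swap → [19, 18, 6, 5]
extract-max → returns 19:
  remove root 19; move last element 5 to root → [5, 18, 6]
  5 vs larger child 18 at index 1, swap → [18, 5, 6]
insert -2:
  append -2 at index 3 → [18, 5, 6, -2] (no swap needed)
insert 4:
  append 4 at index 4 → [18, 5, 6, -2, 4] (no swap needed)
extract-max → returns 18:
  remove root 18; move last element 4 to root → [4, 5, 6, -2]
  4 vs larger child 6 at index 2, swap → [6, 5, 4, -2]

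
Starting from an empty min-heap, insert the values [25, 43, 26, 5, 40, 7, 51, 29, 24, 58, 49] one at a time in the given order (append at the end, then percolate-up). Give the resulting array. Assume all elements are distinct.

[5, 24, 7, 25, 40, 26, 51, 43, 29, 58, 49]

Insert 25:
  append 25 at index 0 → [25] (no swap needed)
Insert 43:
  append 43 at index 1 → [25, 43] (no swap needed)
Insert 26:
  append 26 at index 2 → [25, 43, 26] (no swap needed)
Insert 5:
  append 5 at index 3 → [25, 43, 26, 5]
  5 < parent 43 at index 1, swap → [25, 5, 26, 43]
  5 < parent 25 at index 0, swap → [5, 25, 26, 43]
Insert 40:
  append 40 at index 4 → [5, 25, 26, 43, 40] (no swap needed)
Insert 7:
  append 7 at index 5 → [5, 25, 26, 43, 40, 7]
  7 < parent 26 at index 2, swap → [5, 25, 7, 43, 40, 26]
Insert 51:
  append 51 at index 6 → [5, 25, 7, 43, 40, 26, 51] (no swap needed)
Insert 29:
  append 29 at index 7 → [5, 25, 7, 43, 40, 26, 51, 29]
  29 < parent 43 at index 3, swap → [5, 25, 7, 29, 40, 26, 51, 43]
Insert 24:
  append 24 at index 8 → [5, 25, 7, 29, 40, 26, 51, 43, 24]
  24 < parent 29 at index 3, swap → [5, 25, 7, 24, 40, 26, 51, 43, 29]
  24 < parent 25 at index 1, swap → [5, 24, 7, 25, 40, 26, 51, 43, 29]
Insert 58:
  append 58 at index 9 → [5, 24, 7, 25, 40, 26, 51, 43, 29, 58] (no swap needed)
Insert 49:
  append 49 at index 10 → [5, 24, 7, 25, 40, 26, 51, 43, 29, 58, 49] (no swap needed)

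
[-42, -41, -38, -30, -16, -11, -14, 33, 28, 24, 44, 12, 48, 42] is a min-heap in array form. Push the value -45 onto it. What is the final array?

append -45 at index 14 → [-42, -41, -38, -30, -16, -11, -14, 33, 28, 24, 44, 12, 48, 42, -45]
-45 < parent -14 at index 6, swap → [-42, -41, -38, -30, -16, -11, -45, 33, 28, 24, 44, 12, 48, 42, -14]
-45 < parent -38 at index 2, swap → [-42, -41, -45, -30, -16, -11, -38, 33, 28, 24, 44, 12, 48, 42, -14]
-45 < parent -42 at index 0, swap → [-45, -41, -42, -30, -16, -11, -38, 33, 28, 24, 44, 12, 48, 42, -14]

[-45, -41, -42, -30, -16, -11, -38, 33, 28, 24, 44, 12, 48, 42, -14]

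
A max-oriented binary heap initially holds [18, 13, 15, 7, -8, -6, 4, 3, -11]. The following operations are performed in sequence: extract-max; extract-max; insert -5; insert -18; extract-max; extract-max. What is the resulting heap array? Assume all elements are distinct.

[4, 3, -6, -5, -8, -18, -11]

extract-max → returns 18:
  remove root 18; move last element -11 to root → [-11, 13, 15, 7, -8, -6, 4, 3]
  -11 vs larger child 15 at index 2, swap → [15, 13, -11, 7, -8, -6, 4, 3]
  -11 vs larger child 4 at index 6, swap → [15, 13, 4, 7, -8, -6, -11, 3]
extract-max → returns 15:
  remove root 15; move last element 3 to root → [3, 13, 4, 7, -8, -6, -11]
  3 vs larger child 13 at index 1, swap → [13, 3, 4, 7, -8, -6, -11]
  3 vs larger child 7 at index 3, swap → [13, 7, 4, 3, -8, -6, -11]
insert -5:
  append -5 at index 7 → [13, 7, 4, 3, -8, -6, -11, -5] (no swap needed)
insert -18:
  append -18 at index 8 → [13, 7, 4, 3, -8, -6, -11, -5, -18] (no swap needed)
extract-max → returns 13:
  remove root 13; move last element -18 to root → [-18, 7, 4, 3, -8, -6, -11, -5]
  -18 vs larger child 7 at index 1, swap → [7, -18, 4, 3, -8, -6, -11, -5]
  -18 vs larger child 3 at index 3, swap → [7, 3, 4, -18, -8, -6, -11, -5]
  -18 vs only child -5 at index 7, swap → [7, 3, 4, -5, -8, -6, -11, -18]
extract-max → returns 7:
  remove root 7; move last element -18 to root → [-18, 3, 4, -5, -8, -6, -11]
  -18 vs larger child 4 at index 2, swap → [4, 3, -18, -5, -8, -6, -11]
  -18 vs larger child -6 at index 5, swap → [4, 3, -6, -5, -8, -18, -11]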